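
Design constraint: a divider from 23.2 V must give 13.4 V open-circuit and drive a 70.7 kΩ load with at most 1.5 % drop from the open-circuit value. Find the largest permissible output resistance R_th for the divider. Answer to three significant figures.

Loading drop = R_th/(R_th + R_L) ≤ 0.0150, so R_th ≤ R_L · ε/(1−ε) = 70.7 kΩ × 0.0150/0.9850 = 1.08 kΩ.
(Any R1, R2 with R2/(R1+R2) = 0.578 and R1‖R2 ≤ 1.08 kΩ will meet the spec.)

R_th ≤ 1.08 kΩ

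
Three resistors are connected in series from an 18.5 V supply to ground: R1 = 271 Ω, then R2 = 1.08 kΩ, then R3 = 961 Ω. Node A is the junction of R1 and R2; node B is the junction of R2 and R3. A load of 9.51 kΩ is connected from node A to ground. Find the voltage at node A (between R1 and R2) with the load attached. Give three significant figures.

V ≈ 15.9 V

Below node A the series string R2+R3 = 2041 Ω sits in parallel with the 9510 Ω load: 1680 Ω.
V_A = 18.5 × 1680/(271 + 1680) = 15.9 V.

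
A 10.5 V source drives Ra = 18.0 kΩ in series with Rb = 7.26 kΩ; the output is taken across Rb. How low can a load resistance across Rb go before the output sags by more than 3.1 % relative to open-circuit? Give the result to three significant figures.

Output resistance R_th = Ra‖Rb = (18.0 × 7.26)/25.26 = 5.173 kΩ.
The fractional drop is R_th/(R_th + R_L); requiring this ≤ 0.0310 gives R_L ≥ R_th(1/0.0310 − 1) = 5.173 × 31.26 = 162 kΩ.

R_L(min) ≈ 162 kΩ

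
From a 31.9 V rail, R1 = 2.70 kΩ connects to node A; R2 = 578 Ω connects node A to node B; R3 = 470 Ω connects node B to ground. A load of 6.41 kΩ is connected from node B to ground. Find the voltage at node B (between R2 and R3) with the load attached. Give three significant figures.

At node B, R3 is in parallel with the load: R3‖R_L = 437.9 Ω.
Below node A the resistance is R2 + (R3‖R_L) = 1016 Ω, so V_A = 31.9 × 1016/3716 = 8.721 V.
Then V_B = V_A × (R3‖R_L)/(R2 + R3‖R_L) = 8.721 × 437.9/1016 = 3.76 V.

V ≈ 3.76 V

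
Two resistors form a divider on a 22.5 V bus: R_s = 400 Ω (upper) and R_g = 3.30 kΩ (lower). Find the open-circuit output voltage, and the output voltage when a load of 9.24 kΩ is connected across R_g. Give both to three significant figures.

Unloaded: 20.1 V; loaded: 19.3 V

Open-circuit: V = 22.5 × 3300/(400 + 3300) = 20.1 V.
With the load, R_g becomes R_g‖R_L = 2432 Ω, so V = 22.5 × 2432/2832 = 19.3 V.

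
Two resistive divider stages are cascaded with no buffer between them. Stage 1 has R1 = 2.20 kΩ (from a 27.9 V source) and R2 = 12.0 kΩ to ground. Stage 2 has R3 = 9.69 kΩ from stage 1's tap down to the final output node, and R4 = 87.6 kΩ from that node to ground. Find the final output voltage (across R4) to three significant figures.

Stage 2 presents R3+R4 = 97.29 kΩ as a load on stage 1's tap.
Stage 1's lower leg becomes R2‖(R3+R4) = 10.68 kΩ, so V_mid = 27.9 × 10.68/12.88 = 23.14 V.
Stage 2 is itself unloaded: V_out = V_mid × R4/(R3+R4) = 23.14 × 87.6/97.29 = 20.8 V.

V_out ≈ 20.8 V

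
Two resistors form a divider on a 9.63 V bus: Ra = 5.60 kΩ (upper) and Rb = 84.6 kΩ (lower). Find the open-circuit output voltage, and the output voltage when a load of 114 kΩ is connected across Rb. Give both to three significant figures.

Open-circuit: V = 9.63 × 84.6/(5.60 + 84.6) = 9.03 V.
With the load, Rb becomes Rb‖R_L = 48.56 kΩ, so V = 9.63 × 48.56/54.16 = 8.63 V.

Unloaded: 9.03 V; loaded: 8.63 V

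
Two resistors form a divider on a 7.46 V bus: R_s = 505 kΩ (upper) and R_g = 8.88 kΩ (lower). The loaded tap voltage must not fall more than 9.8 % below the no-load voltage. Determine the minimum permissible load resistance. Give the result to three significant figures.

Output resistance R_th = R_s‖R_g = (505 × 8.88)/513.9 = 8.727 kΩ.
The fractional drop is R_th/(R_th + R_L); requiring this ≤ 0.0980 gives R_L ≥ R_th(1/0.0980 − 1) = 8.727 × 9.204 = 80.3 kΩ.

R_L(min) ≈ 80.3 kΩ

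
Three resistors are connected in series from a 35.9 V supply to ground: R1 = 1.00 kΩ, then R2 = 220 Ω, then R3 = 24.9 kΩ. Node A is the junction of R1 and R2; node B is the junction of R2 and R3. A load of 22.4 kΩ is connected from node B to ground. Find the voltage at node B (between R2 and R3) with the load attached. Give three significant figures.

At node B, R3 is in parallel with the load: R3‖R_L = 11790 Ω.
Below node A the resistance is R2 + (R3‖R_L) = 12010 Ω, so V_A = 35.9 × 12010/13010 = 33.14 V.
Then V_B = V_A × (R3‖R_L)/(R2 + R3‖R_L) = 33.14 × 11790/12010 = 32.5 V.

V ≈ 32.5 V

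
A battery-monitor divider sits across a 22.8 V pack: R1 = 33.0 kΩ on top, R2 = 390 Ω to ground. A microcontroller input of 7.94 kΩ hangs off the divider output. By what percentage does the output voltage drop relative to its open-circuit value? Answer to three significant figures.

The divider's output (Thévenin) resistance is R1‖R2 = 385.4 Ω.
Fractional drop under load = R_th/(R_th + R_L) = 385.4 / (385.4 + 7940) = 0.04630.
So the output falls by 4.63 %.

4.63 %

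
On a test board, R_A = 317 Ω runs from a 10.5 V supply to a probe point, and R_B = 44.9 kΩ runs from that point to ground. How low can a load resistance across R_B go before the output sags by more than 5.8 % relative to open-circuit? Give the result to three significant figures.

Output resistance R_th = R_A‖R_B = (317 × 44900)/45220 = 314.8 Ω.
The fractional drop is R_th/(R_th + R_L); requiring this ≤ 0.0580 gives R_L ≥ R_th(1/0.0580 − 1) = 314.8 × 16.24 = 5.11 kΩ.

R_L(min) ≈ 5.11 kΩ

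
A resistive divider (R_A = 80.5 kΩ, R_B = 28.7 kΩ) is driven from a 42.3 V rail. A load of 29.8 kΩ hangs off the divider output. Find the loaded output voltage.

V_out ≈ 6.50 V

The load sits in parallel with R_B: R_B‖R_L = (28.7 × 29.8) / (28.7 + 29.8) = 14.62 kΩ.
V_out = 42.3 × 14.62 / (80.5 + 14.62) = 42.3 × 14.62/95.12 = 6.50 V.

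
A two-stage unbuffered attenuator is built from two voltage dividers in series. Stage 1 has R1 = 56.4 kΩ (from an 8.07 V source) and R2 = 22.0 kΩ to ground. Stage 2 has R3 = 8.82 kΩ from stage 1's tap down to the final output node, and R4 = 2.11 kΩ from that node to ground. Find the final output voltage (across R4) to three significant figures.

Stage 2 presents R3+R4 = 10.93 kΩ as a load on stage 1's tap.
Stage 1's lower leg becomes R2‖(R3+R4) = 7.302 kΩ, so V_mid = 8.07 × 7.302/63.70 = 0.9251 V.
Stage 2 is itself unloaded: V_out = V_mid × R4/(R3+R4) = 0.9251 × 2.11/10.93 = 0.179 V.

V_out ≈ 0.179 V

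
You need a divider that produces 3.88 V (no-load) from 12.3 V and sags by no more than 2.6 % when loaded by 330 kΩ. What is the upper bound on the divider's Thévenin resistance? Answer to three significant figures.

R_th ≤ 8.81 kΩ

Loading drop = R_th/(R_th + R_L) ≤ 0.0260, so R_th ≤ R_L · ε/(1−ε) = 330 kΩ × 0.0260/0.9740 = 8.81 kΩ.
(Any R1, R2 with R2/(R1+R2) = 0.315 and R1‖R2 ≤ 8.81 kΩ will meet the spec.)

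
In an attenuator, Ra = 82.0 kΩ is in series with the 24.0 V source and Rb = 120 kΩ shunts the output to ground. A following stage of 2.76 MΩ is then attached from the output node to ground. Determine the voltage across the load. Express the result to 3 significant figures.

V_out ≈ 14.0 V

The load sits in parallel with Rb: Rb‖R_L = (120 × 2760) / (120 + 2760) = 115.0 kΩ.
V_out = 24.0 × 115.0 / (82.0 + 115.0) = 24.0 × 115.0/197.0 = 14.0 V.
(Unloaded it would have been 14.3 V.)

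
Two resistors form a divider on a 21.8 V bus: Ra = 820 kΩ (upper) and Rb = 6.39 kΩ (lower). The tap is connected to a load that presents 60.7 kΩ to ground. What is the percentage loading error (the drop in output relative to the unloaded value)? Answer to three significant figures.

9.46 %

Unloaded V = 21.8 × 6.39/826.4 = 0.16857 V.
Loaded: Rb‖R_L = 5.781 kΩ, giving V = 21.8 × 5.781/825.8 = 0.15262 V.
Drop = (0.16857 − 0.15262) / 0.16857 = 9.46 %.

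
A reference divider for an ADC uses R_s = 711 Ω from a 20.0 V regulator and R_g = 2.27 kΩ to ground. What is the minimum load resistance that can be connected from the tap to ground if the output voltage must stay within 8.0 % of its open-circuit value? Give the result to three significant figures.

Output resistance R_th = R_s‖R_g = (711 × 2270)/2981 = 541.4 Ω.
The fractional drop is R_th/(R_th + R_L); requiring this ≤ 0.0800 gives R_L ≥ R_th(1/0.0800 − 1) = 541.4 × 11.50 = 6.23 kΩ.

R_L(min) ≈ 6.23 kΩ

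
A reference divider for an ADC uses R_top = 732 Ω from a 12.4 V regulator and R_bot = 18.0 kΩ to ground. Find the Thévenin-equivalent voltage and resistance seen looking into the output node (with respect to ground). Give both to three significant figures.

V_th is the open-circuit tap voltage: 12.4 × 18000/(732 + 18000) = 11.9 V.
With the supply zeroed, R_top and R_bot appear in parallel from the tap: R_th = R_top‖R_bot = (732 × 18000)/18730 = 703 Ω.

V_th = 11.9 V, R_th = 703 Ω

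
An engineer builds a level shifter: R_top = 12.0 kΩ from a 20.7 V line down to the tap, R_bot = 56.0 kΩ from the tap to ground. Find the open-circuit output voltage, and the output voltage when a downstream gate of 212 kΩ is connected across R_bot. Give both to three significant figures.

Unloaded: 17.0 V; loaded: 16.3 V

Open-circuit: V = 20.7 × 56.0/(12.0 + 56.0) = 17.0 V.
With the load, R_bot becomes R_bot‖R_L = 44.30 kΩ, so V = 20.7 × 44.30/56.30 = 16.3 V.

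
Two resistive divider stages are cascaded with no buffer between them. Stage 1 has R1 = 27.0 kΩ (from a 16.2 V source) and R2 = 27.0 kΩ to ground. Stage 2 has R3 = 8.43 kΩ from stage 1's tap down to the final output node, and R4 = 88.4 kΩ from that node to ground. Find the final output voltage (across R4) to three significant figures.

V_out ≈ 6.49 V

Stage 2 presents R3+R4 = 96.83 kΩ as a load on stage 1's tap.
Stage 1's lower leg becomes R2‖(R3+R4) = 21.11 kΩ, so V_mid = 16.2 × 21.11/48.11 = 7.109 V.
Stage 2 is itself unloaded: V_out = V_mid × R4/(R3+R4) = 7.109 × 88.4/96.83 = 6.49 V.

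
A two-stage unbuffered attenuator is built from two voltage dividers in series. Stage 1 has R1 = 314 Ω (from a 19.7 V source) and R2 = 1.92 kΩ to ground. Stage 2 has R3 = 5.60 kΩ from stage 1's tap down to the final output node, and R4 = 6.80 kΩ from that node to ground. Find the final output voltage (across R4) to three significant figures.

Stage 2 presents R3+R4 = 12400 Ω as a load on stage 1's tap.
Stage 1's lower leg becomes R2‖(R3+R4) = 1663 Ω, so V_mid = 19.7 × 1663/1977 = 16.57 V.
Stage 2 is itself unloaded: V_out = V_mid × R4/(R3+R4) = 16.57 × 6800/12400 = 9.09 V.

V_out ≈ 9.09 V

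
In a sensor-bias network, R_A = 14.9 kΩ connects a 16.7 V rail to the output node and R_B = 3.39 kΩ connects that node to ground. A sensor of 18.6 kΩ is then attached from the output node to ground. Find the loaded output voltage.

The load sits in parallel with R_B: R_B‖R_L = (3.39 × 18.6) / (3.39 + 18.6) = 2.867 kΩ.
V_out = 16.7 × 2.867 / (14.9 + 2.867) = 16.7 × 2.867/17.77 = 2.70 V.

V_out ≈ 2.70 V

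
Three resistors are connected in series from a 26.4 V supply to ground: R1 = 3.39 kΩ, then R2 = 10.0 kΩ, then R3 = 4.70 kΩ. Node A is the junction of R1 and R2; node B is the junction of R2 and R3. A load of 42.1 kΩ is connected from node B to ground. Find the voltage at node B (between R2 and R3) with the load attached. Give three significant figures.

V ≈ 6.34 V

At node B, R3 is in parallel with the load: R3‖R_L = 4.228 kΩ.
Below node A the resistance is R2 + (R3‖R_L) = 14.23 kΩ, so V_A = 26.4 × 14.23/17.62 = 21.32 V.
Then V_B = V_A × (R3‖R_L)/(R2 + R3‖R_L) = 21.32 × 4.228/14.23 = 6.34 V.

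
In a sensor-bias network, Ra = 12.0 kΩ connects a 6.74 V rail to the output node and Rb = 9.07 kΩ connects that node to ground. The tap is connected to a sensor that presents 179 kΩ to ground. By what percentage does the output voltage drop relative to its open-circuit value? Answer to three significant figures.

2.80 %

The divider's output (Thévenin) resistance is Ra‖Rb = 5.166 kΩ.
Fractional drop under load = R_th/(R_th + R_L) = 5.166 / (5.166 + 179) = 0.02805.
So the output falls by 2.80 %.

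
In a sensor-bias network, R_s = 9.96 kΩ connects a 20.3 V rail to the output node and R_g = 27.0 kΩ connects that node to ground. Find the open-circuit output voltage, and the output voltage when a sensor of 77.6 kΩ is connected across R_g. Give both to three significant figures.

Open-circuit: V = 20.3 × 27.0/(9.96 + 27.0) = 14.8 V.
With the load, R_g becomes R_g‖R_L = 20.03 kΩ, so V = 20.3 × 20.03/29.99 = 13.6 V.

Unloaded: 14.8 V; loaded: 13.6 V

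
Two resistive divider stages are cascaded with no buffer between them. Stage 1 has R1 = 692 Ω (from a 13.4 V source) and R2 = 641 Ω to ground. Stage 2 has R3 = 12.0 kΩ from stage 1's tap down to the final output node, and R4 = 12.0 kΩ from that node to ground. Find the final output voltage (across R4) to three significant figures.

Stage 2 presents R3+R4 = 24000 Ω as a load on stage 1's tap.
Stage 1's lower leg becomes R2‖(R3+R4) = 624.3 Ω, so V_mid = 13.4 × 624.3/1316 = 6.356 V.
Stage 2 is itself unloaded: V_out = V_mid × R4/(R3+R4) = 6.356 × 12000/24000 = 3.18 V.

V_out ≈ 3.18 V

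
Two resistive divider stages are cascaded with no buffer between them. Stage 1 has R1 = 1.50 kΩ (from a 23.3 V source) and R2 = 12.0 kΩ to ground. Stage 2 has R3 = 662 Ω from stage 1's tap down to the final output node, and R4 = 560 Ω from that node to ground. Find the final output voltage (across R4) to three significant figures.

Stage 2 presents R3+R4 = 1222 Ω as a load on stage 1's tap.
Stage 1's lower leg becomes R2‖(R3+R4) = 1109 Ω, so V_mid = 23.3 × 1109/2609 = 9.904 V.
Stage 2 is itself unloaded: V_out = V_mid × R4/(R3+R4) = 9.904 × 560/1222 = 4.54 V.

V_out ≈ 4.54 V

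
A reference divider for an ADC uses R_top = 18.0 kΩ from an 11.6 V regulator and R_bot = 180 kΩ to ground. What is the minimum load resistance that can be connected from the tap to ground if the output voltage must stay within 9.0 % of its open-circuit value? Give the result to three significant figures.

Output resistance R_th = R_top‖R_bot = (18.0 × 180)/198.0 = 16.36 kΩ.
The fractional drop is R_th/(R_th + R_L); requiring this ≤ 0.0900 gives R_L ≥ R_th(1/0.0900 − 1) = 16.36 × 10.11 = 165 kΩ.

R_L(min) ≈ 165 kΩ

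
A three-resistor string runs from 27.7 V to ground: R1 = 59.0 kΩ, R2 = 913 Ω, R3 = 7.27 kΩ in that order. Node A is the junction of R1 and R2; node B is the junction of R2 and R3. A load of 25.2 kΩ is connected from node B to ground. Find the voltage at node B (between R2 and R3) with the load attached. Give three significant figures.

At node B, R3 is in parallel with the load: R3‖R_L = 5642 Ω.
Below node A the resistance is R2 + (R3‖R_L) = 6555 Ω, so V_A = 27.7 × 6555/65560 = 2.770 V.
Then V_B = V_A × (R3‖R_L)/(R2 + R3‖R_L) = 2.770 × 5642/6555 = 2.38 V.

V ≈ 2.38 V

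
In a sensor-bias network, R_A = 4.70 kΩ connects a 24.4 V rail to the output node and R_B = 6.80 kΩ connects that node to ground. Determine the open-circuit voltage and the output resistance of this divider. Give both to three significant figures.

V_th is the open-circuit tap voltage: 24.4 × 6.80/(4.70 + 6.80) = 14.4 V.
With the supply zeroed, R_A and R_B appear in parallel from the tap: R_th = R_A‖R_B = (4.70 × 6.80)/11.50 = 2.78 kΩ.

V_th = 14.4 V, R_th = 2.78 kΩ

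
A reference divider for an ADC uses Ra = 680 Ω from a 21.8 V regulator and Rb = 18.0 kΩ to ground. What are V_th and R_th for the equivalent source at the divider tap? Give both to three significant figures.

V_th = 21.0 V, R_th = 655 Ω

V_th is the open-circuit tap voltage: 21.8 × 18000/(680 + 18000) = 21.0 V.
With the supply zeroed, Ra and Rb appear in parallel from the tap: R_th = Ra‖Rb = (680 × 18000)/18680 = 655 Ω.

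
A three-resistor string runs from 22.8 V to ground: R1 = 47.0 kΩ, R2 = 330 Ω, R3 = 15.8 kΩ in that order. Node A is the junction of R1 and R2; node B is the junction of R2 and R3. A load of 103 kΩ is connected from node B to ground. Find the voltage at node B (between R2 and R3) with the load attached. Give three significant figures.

V ≈ 5.12 V

At node B, R3 is in parallel with the load: R3‖R_L = 13700 Ω.
Below node A the resistance is R2 + (R3‖R_L) = 14030 Ω, so V_A = 22.8 × 14030/61030 = 5.241 V.
Then V_B = V_A × (R3‖R_L)/(R2 + R3‖R_L) = 5.241 × 13700/14030 = 5.12 V.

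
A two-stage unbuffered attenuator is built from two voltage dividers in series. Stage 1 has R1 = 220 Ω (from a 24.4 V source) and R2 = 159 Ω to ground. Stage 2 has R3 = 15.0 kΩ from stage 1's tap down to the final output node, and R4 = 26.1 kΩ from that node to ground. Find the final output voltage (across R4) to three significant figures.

V_out ≈ 6.49 V

Stage 2 presents R3+R4 = 41100 Ω as a load on stage 1's tap.
Stage 1's lower leg becomes R2‖(R3+R4) = 158.4 Ω, so V_mid = 24.4 × 158.4/378.4 = 10.21 V.
Stage 2 is itself unloaded: V_out = V_mid × R4/(R3+R4) = 10.21 × 26100/41100 = 6.49 V.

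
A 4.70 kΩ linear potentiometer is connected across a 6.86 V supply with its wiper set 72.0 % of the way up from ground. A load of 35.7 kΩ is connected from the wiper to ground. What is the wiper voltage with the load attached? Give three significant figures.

V ≈ 4.81 V

The wiper splits the pot into (1−α)R = 1.316 kΩ above and αR = 3.384 kΩ below.
Lower section ‖ load = 3.091 kΩ.
V_wiper = 6.86 × 3.091/(1.316 + 3.091) = 4.81 V.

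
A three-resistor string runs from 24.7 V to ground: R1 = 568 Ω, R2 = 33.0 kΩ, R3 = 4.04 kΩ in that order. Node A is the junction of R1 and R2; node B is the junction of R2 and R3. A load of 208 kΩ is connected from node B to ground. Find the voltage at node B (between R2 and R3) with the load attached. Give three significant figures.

V ≈ 2.61 V

At node B, R3 is in parallel with the load: R3‖R_L = 3963 Ω.
Below node A the resistance is R2 + (R3‖R_L) = 36960 Ω, so V_A = 24.7 × 36960/37530 = 24.33 V.
Then V_B = V_A × (R3‖R_L)/(R2 + R3‖R_L) = 24.33 × 3963/36960 = 2.61 V.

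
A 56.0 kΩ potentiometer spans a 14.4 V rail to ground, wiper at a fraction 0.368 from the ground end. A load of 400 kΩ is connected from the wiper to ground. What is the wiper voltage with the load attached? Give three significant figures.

The wiper splits the pot into (1−α)R = 35.39 kΩ above and αR = 20.61 kΩ below.
Lower section ‖ load = 19.60 kΩ.
V_wiper = 14.4 × 19.60/(35.39 + 19.60) = 5.13 V.

V ≈ 5.13 V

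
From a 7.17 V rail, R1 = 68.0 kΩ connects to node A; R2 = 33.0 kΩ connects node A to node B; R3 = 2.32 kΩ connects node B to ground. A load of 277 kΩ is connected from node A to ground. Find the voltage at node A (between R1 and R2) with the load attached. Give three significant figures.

V ≈ 2.26 V

Below node A the series string R2+R3 = 35.32 kΩ sits in parallel with the 277 kΩ load: 31.33 kΩ.
V_A = 7.17 × 31.33/(68.0 + 31.33) = 2.26 V.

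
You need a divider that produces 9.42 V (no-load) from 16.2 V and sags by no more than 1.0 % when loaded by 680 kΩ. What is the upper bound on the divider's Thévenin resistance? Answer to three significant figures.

Loading drop = R_th/(R_th + R_L) ≤ 0.0100, so R_th ≤ R_L · ε/(1−ε) = 680 kΩ × 0.0100/0.9900 = 6.87 kΩ.

R_th ≤ 6.87 kΩ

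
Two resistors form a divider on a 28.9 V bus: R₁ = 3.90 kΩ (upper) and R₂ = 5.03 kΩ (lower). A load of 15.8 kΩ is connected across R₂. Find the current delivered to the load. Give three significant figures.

R₂‖R_L = 3.815 kΩ; V_out = 28.9 × 3.815/7.715 = 14.29 V.
I_L = V_out / R_L = 14.29 / 15.8 kΩ = 0.905 mA.

I_L ≈ 0.905 mA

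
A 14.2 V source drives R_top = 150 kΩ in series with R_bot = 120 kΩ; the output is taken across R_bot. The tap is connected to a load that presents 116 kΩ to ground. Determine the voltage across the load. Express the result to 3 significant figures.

The load sits in parallel with R_bot: R_bot‖R_L = (120 × 116) / (120 + 116) = 58.98 kΩ.
V_out = 14.2 × 58.98 / (150 + 58.98) = 14.2 × 58.98/209.0 = 4.01 V.

V_out ≈ 4.01 V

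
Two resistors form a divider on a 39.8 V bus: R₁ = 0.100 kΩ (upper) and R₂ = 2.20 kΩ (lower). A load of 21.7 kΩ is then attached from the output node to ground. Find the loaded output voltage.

V_out ≈ 37.9 V

The load sits in parallel with R₂: R₂‖R_L = (2200 × 21700) / (2200 + 21700) = 1997 Ω.
V_out = 39.8 × 1997 / (100 + 1997) = 39.8 × 1997/2097 = 37.9 V.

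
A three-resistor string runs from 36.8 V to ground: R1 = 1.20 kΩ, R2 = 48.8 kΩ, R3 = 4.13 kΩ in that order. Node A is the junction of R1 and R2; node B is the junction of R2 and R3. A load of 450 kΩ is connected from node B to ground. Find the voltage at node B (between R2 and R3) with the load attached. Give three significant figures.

V ≈ 2.78 V

At node B, R3 is in parallel with the load: R3‖R_L = 4.092 kΩ.
Below node A the resistance is R2 + (R3‖R_L) = 52.89 kΩ, so V_A = 36.8 × 52.89/54.09 = 35.98 V.
Then V_B = V_A × (R3‖R_L)/(R2 + R3‖R_L) = 35.98 × 4.092/52.89 = 2.78 V.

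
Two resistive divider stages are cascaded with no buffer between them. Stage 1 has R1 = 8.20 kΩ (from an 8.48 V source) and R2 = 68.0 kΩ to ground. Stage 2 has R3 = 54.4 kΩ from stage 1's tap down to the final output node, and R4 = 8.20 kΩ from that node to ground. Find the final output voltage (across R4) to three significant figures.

Stage 2 presents R3+R4 = 62.60 kΩ as a load on stage 1's tap.
Stage 1's lower leg becomes R2‖(R3+R4) = 32.59 kΩ, so V_mid = 8.48 × 32.59/40.79 = 6.775 V.
Stage 2 is itself unloaded: V_out = V_mid × R4/(R3+R4) = 6.775 × 8.20/62.60 = 0.888 V.

V_out ≈ 0.888 V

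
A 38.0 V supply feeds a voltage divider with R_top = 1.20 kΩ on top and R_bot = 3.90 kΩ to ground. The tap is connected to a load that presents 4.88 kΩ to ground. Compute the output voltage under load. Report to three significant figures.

V_out ≈ 24.5 V

The load sits in parallel with R_bot: R_bot‖R_L = (3.90 × 4.88) / (3.90 + 4.88) = 2.168 kΩ.
V_out = 38.0 × 2.168 / (1.20 + 2.168) = 38.0 × 2.168/3.368 = 24.5 V.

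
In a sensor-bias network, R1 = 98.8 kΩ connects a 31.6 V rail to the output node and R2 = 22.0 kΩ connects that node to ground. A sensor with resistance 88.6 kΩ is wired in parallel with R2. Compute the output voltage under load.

The load sits in parallel with R2: R2‖R_L = (22.0 × 88.6) / (22.0 + 88.6) = 17.62 kΩ.
V_out = 31.6 × 17.62 / (98.8 + 17.62) = 31.6 × 17.62/116.4 = 4.78 V.

V_out ≈ 4.78 V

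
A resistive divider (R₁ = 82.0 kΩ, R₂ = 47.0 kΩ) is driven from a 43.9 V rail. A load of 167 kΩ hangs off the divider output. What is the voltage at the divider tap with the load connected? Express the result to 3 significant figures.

The load sits in parallel with R₂: R₂‖R_L = (47.0 × 167) / (47.0 + 167) = 36.68 kΩ.
V_out = 43.9 × 36.68 / (82.0 + 36.68) = 43.9 × 36.68/118.7 = 13.6 V.
(Unloaded it would have been 16.0 V.)

V_out ≈ 13.6 V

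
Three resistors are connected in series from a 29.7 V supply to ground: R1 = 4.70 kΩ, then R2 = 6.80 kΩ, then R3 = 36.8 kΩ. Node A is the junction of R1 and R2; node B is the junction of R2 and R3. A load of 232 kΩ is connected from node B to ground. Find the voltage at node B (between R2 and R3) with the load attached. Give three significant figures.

At node B, R3 is in parallel with the load: R3‖R_L = 31.76 kΩ.
Below node A the resistance is R2 + (R3‖R_L) = 38.56 kΩ, so V_A = 29.7 × 38.56/43.26 = 26.47 V.
Then V_B = V_A × (R3‖R_L)/(R2 + R3‖R_L) = 26.47 × 31.76/38.56 = 21.8 V.

V ≈ 21.8 V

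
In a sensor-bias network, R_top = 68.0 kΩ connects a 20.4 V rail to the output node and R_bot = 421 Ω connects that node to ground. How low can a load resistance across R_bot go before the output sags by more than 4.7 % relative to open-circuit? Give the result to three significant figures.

Output resistance R_th = R_top‖R_bot = (68000 × 421)/68420 = 418.4 Ω.
The fractional drop is R_th/(R_th + R_L); requiring this ≤ 0.0470 gives R_L ≥ R_th(1/0.0470 − 1) = 418.4 × 20.28 = 8.48 kΩ.

R_L(min) ≈ 8.48 kΩ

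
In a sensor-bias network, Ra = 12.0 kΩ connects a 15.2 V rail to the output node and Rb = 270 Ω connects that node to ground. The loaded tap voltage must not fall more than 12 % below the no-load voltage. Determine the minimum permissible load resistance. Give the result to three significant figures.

R_L(min) ≈ 1.94 kΩ

Output resistance R_th = Ra‖Rb = (12000 × 270)/12270 = 264.1 Ω.
The fractional drop is R_th/(R_th + R_L); requiring this ≤ 0.120 gives R_L ≥ R_th(1/0.120 − 1) = 264.1 × 7.333 = 1.94 kΩ.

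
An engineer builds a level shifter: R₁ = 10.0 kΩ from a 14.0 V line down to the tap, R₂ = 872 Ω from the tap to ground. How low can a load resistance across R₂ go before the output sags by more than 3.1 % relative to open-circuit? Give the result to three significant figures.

Output resistance R_th = R₁‖R₂ = (10000 × 872)/10870 = 802.1 Ω.
The fractional drop is R_th/(R_th + R_L); requiring this ≤ 0.0310 gives R_L ≥ R_th(1/0.0310 − 1) = 802.1 × 31.26 = 25.1 kΩ.

R_L(min) ≈ 25.1 kΩ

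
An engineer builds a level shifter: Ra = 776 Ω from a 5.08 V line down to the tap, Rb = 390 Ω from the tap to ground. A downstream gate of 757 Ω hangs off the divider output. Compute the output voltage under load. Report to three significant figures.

V_out ≈ 1.27 V

The load sits in parallel with Rb: Rb‖R_L = (390 × 757) / (390 + 757) = 257.4 Ω.
V_out = 5.08 × 257.4 / (776 + 257.4) = 5.08 × 257.4/1033 = 1.27 V.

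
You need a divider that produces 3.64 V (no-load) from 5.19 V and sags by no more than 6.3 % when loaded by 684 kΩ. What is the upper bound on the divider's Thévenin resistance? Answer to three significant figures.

Loading drop = R_th/(R_th + R_L) ≤ 0.0630, so R_th ≤ R_L · ε/(1−ε) = 684 kΩ × 0.0630/0.9370 = 46.0 kΩ.
(Any R1, R2 with R2/(R1+R2) = 0.701 and R1‖R2 ≤ 46.0 kΩ will meet the spec.)

R_th ≤ 46.0 kΩ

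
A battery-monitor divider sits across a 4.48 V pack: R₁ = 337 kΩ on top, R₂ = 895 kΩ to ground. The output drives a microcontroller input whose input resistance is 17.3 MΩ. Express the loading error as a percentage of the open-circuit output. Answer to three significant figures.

1.40 %

The divider's output (Thévenin) resistance is R₁‖R₂ = 244.8 kΩ.
Fractional drop under load = R_th/(R_th + R_L) = 244.8 / (244.8 + 17300) = 0.01395.
So the output falls by 1.40 %.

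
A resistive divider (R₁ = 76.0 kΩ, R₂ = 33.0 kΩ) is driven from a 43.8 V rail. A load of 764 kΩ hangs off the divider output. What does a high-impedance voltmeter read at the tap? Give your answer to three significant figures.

The load sits in parallel with R₂: R₂‖R_L = (33.0 × 764) / (33.0 + 764) = 31.63 kΩ.
V_out = 43.8 × 31.63 / (76.0 + 31.63) = 43.8 × 31.63/107.6 = 12.9 V.
(Unloaded it would have been 13.3 V.)

V_out ≈ 12.9 V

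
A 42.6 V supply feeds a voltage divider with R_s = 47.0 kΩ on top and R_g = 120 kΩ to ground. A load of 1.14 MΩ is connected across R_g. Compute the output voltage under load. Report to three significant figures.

The load sits in parallel with R_g: R_g‖R_L = (120 × 1140) / (120 + 1140) = 108.6 kΩ.
V_out = 42.6 × 108.6 / (47.0 + 108.6) = 42.6 × 108.6/155.6 = 29.7 V.

V_out ≈ 29.7 V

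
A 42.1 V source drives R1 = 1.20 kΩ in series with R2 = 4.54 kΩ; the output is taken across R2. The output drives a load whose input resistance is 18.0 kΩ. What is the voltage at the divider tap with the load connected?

V_out ≈ 31.6 V

The load sits in parallel with R2: R2‖R_L = (4.54 × 18.0) / (4.54 + 18.0) = 3.626 kΩ.
V_out = 42.1 × 3.626 / (1.20 + 3.626) = 42.1 × 3.626/4.826 = 31.6 V.
(Unloaded it would have been 33.3 V.)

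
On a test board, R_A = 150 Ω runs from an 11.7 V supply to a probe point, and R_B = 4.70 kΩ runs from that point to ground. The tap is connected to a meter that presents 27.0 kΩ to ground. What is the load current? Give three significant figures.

I_L ≈ 0.418 mA

R_B‖R_L = 4003 Ω; V_out = 11.7 × 4003/4153 = 11.28 V.
I_L = V_out / R_L = 11.28 / 27.0 kΩ = 0.418 mA.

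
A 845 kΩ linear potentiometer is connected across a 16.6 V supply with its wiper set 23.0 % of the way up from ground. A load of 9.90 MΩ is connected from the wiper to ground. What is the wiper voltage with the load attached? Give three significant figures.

V ≈ 3.76 V

The wiper splits the pot into (1−α)R = 650.6 kΩ above and αR = 194.3 kΩ below.
Lower section ‖ load = 190.6 kΩ.
V_wiper = 16.6 × 190.6/(650.6 + 190.6) = 3.76 V.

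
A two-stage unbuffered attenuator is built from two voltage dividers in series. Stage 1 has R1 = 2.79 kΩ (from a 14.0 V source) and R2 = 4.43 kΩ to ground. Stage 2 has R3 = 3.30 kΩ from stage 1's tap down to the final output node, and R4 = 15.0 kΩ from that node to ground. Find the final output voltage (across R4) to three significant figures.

V_out ≈ 6.44 V

Stage 2 presents R3+R4 = 18.30 kΩ as a load on stage 1's tap.
Stage 1's lower leg becomes R2‖(R3+R4) = 3.567 kΩ, so V_mid = 14.0 × 3.567/6.357 = 7.855 V.
Stage 2 is itself unloaded: V_out = V_mid × R4/(R3+R4) = 7.855 × 15.0/18.30 = 6.44 V.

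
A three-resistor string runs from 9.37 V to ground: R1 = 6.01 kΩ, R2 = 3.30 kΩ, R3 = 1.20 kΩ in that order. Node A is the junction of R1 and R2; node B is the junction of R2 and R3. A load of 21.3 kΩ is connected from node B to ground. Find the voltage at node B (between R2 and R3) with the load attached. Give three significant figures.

At node B, R3 is in parallel with the load: R3‖R_L = 1.136 kΩ.
Below node A the resistance is R2 + (R3‖R_L) = 4.436 kΩ, so V_A = 9.37 × 4.436/10.45 = 3.979 V.
Then V_B = V_A × (R3‖R_L)/(R2 + R3‖R_L) = 3.979 × 1.136/4.436 = 1.02 V.

V ≈ 1.02 V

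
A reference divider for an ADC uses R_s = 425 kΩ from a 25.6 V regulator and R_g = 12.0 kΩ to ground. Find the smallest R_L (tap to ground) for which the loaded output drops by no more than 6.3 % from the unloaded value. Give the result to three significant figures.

Output resistance R_th = R_s‖R_g = (425 × 12.0)/437.0 = 11.67 kΩ.
The fractional drop is R_th/(R_th + R_L); requiring this ≤ 0.0630 gives R_L ≥ R_th(1/0.0630 − 1) = 11.67 × 14.87 = 174 kΩ.

R_L(min) ≈ 174 kΩ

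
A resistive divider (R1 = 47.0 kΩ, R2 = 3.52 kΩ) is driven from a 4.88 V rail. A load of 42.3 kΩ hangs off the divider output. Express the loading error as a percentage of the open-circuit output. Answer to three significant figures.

The divider's output (Thévenin) resistance is R1‖R2 = 3.275 kΩ.
Fractional drop under load = R_th/(R_th + R_L) = 3.275 / (3.275 + 42.3) = 0.07185.
So the output falls by 7.19 %.

7.19 %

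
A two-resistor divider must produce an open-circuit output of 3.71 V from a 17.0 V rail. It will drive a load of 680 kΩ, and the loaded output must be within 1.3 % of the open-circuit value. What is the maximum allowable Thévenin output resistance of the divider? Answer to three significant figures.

Loading drop = R_th/(R_th + R_L) ≤ 0.0130, so R_th ≤ R_L · ε/(1−ε) = 680 kΩ × 0.0130/0.9870 = 8.96 kΩ.

R_th ≤ 8.96 kΩ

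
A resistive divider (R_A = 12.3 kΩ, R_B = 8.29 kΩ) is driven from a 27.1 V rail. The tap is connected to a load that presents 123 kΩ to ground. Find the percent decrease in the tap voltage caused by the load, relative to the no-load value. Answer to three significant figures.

The divider's output (Thévenin) resistance is R_A‖R_B = 4.952 kΩ.
Fractional drop under load = R_th/(R_th + R_L) = 4.952 / (4.952 + 123) = 0.03870.
So the output falls by 3.87 %.

3.87 %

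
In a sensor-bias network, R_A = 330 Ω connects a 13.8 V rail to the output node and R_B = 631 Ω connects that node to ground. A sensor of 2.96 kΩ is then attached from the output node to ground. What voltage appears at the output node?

V_out ≈ 8.44 V

The load sits in parallel with R_B: R_B‖R_L = (631 × 2960) / (631 + 2960) = 520.1 Ω.
V_out = 13.8 × 520.1 / (330 + 520.1) = 13.8 × 520.1/850.1 = 8.44 V.
(Unloaded it would have been 9.06 V.)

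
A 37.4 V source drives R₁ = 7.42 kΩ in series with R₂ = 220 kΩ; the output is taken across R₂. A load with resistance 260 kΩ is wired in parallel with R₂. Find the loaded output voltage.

V_out ≈ 35.2 V

The load sits in parallel with R₂: R₂‖R_L = (220 × 260) / (220 + 260) = 119.2 kΩ.
V_out = 37.4 × 119.2 / (7.42 + 119.2) = 37.4 × 119.2/126.6 = 35.2 V.
(Unloaded it would have been 36.2 V.)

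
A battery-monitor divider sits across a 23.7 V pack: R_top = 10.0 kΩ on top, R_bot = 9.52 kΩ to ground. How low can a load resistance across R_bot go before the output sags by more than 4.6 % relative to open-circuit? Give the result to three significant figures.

R_L(min) ≈ 101 kΩ

Output resistance R_th = R_top‖R_bot = (10.0 × 9.52)/19.52 = 4.877 kΩ.
The fractional drop is R_th/(R_th + R_L); requiring this ≤ 0.0460 gives R_L ≥ R_th(1/0.0460 − 1) = 4.877 × 20.74 = 101 kΩ.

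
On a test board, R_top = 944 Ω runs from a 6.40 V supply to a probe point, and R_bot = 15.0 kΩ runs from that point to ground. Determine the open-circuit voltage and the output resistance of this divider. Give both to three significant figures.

V_th = 6.02 V, R_th = 888 Ω

V_th is the open-circuit tap voltage: 6.40 × 15000/(944 + 15000) = 6.02 V.
With the supply zeroed, R_top and R_bot appear in parallel from the tap: R_th = R_top‖R_bot = (944 × 15000)/15940 = 888 Ω.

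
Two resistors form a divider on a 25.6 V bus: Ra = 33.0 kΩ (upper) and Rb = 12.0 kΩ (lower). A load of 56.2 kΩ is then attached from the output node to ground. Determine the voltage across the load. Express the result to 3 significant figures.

V_out ≈ 5.90 V

The load sits in parallel with Rb: Rb‖R_L = (12.0 × 56.2) / (12.0 + 56.2) = 9.889 kΩ.
V_out = 25.6 × 9.889 / (33.0 + 9.889) = 25.6 × 9.889/42.89 = 5.90 V.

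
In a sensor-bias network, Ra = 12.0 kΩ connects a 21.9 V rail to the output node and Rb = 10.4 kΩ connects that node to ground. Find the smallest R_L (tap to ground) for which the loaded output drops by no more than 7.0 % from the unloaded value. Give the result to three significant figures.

Output resistance R_th = Ra‖Rb = (12.0 × 10.4)/22.40 = 5.571 kΩ.
The fractional drop is R_th/(R_th + R_L); requiring this ≤ 0.0700 gives R_L ≥ R_th(1/0.0700 − 1) = 5.571 × 13.29 = 74.0 kΩ.

R_L(min) ≈ 74.0 kΩ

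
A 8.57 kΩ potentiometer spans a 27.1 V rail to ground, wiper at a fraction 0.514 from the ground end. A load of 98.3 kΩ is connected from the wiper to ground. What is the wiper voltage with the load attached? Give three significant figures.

The wiper splits the pot into (1−α)R = 4.165 kΩ above and αR = 4.405 kΩ below.
Lower section ‖ load = 4.216 kΩ.
V_wiper = 27.1 × 4.216/(4.165 + 4.216) = 13.6 V.

V ≈ 13.6 V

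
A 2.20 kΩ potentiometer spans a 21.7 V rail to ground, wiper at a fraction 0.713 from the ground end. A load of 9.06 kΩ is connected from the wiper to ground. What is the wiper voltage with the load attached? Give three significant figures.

The wiper splits the pot into (1−α)R = 631.4 Ω above and αR = 1569 Ω below.
Lower section ‖ load = 1337 Ω.
V_wiper = 21.7 × 1337/(631.4 + 1337) = 14.7 V.

V ≈ 14.7 V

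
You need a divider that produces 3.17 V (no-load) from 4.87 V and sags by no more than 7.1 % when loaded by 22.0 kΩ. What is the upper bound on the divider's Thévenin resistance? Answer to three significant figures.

Loading drop = R_th/(R_th + R_L) ≤ 0.0710, so R_th ≤ R_L · ε/(1−ε) = 22.0 kΩ × 0.0710/0.9290 = 1.68 kΩ.
(Any R1, R2 with R2/(R1+R2) = 0.651 and R1‖R2 ≤ 1.68 kΩ will meet the spec.)

R_th ≤ 1.68 kΩ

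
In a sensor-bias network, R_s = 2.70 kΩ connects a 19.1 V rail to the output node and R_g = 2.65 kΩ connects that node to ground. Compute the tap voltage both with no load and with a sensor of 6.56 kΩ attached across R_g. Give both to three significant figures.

Open-circuit: V = 19.1 × 2.65/(2.70 + 2.65) = 9.46 V.
With the load, R_g becomes R_g‖R_L = 1.888 kΩ, so V = 19.1 × 1.888/4.588 = 7.86 V.

Unloaded: 9.46 V; loaded: 7.86 V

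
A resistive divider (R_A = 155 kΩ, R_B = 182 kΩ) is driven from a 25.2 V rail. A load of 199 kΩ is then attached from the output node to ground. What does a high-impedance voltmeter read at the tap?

V_out ≈ 9.58 V

The load sits in parallel with R_B: R_B‖R_L = (182 × 199) / (182 + 199) = 95.06 kΩ.
V_out = 25.2 × 95.06 / (155 + 95.06) = 25.2 × 95.06/250.1 = 9.58 V.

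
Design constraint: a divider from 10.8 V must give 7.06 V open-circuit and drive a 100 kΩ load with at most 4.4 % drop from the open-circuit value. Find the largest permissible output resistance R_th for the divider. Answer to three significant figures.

R_th ≤ 4.60 kΩ

Loading drop = R_th/(R_th + R_L) ≤ 0.0440, so R_th ≤ R_L · ε/(1−ε) = 100 kΩ × 0.0440/0.9560 = 4.60 kΩ.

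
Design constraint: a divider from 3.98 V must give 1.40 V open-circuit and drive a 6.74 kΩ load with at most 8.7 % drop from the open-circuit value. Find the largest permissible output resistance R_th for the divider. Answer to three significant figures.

R_th ≤ 642 Ω

Loading drop = R_th/(R_th + R_L) ≤ 0.0870, so R_th ≤ R_L · ε/(1−ε) = 6.74 kΩ × 0.0870/0.9130 = 642 Ω.
(Any R1, R2 with R2/(R1+R2) = 0.352 and R1‖R2 ≤ 642 Ω will meet the spec.)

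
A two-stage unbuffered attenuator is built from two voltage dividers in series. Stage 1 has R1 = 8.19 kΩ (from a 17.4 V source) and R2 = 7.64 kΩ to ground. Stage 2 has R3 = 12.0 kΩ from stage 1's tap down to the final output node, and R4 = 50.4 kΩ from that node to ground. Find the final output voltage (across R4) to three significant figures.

Stage 2 presents R3+R4 = 62.40 kΩ as a load on stage 1's tap.
Stage 1's lower leg becomes R2‖(R3+R4) = 6.807 kΩ, so V_mid = 17.4 × 6.807/15.00 = 7.897 V.
Stage 2 is itself unloaded: V_out = V_mid × R4/(R3+R4) = 7.897 × 50.4/62.40 = 6.38 V.

V_out ≈ 6.38 V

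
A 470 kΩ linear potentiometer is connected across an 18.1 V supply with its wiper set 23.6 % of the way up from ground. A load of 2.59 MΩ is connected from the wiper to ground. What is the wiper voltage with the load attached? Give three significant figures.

V ≈ 4.14 V

The wiper splits the pot into (1−α)R = 359.1 kΩ above and αR = 110.9 kΩ below.
Lower section ‖ load = 106.4 kΩ.
V_wiper = 18.1 × 106.4/(359.1 + 106.4) = 4.14 V.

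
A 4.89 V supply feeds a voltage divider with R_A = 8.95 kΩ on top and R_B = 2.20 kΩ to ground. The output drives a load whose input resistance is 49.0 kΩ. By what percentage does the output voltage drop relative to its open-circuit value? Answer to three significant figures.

3.48 %

The divider's output (Thévenin) resistance is R_A‖R_B = 1.766 kΩ.
Fractional drop under load = R_th/(R_th + R_L) = 1.766 / (1.766 + 49.0) = 0.03479.
So the output falls by 3.48 %.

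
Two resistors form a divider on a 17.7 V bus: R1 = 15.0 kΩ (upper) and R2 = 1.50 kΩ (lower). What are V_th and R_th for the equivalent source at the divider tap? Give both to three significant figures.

V_th = 1.61 V, R_th = 1.36 kΩ

V_th is the open-circuit tap voltage: 17.7 × 1.50/(15.0 + 1.50) = 1.61 V.
With the supply zeroed, R1 and R2 appear in parallel from the tap: R_th = R1‖R2 = (15.0 × 1.50)/16.50 = 1.36 kΩ.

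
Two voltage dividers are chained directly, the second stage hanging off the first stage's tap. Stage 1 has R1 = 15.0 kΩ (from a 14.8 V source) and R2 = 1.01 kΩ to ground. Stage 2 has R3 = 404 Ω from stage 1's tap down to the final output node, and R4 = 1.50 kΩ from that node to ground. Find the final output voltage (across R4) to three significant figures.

V_out ≈ 0.491 V

Stage 2 presents R3+R4 = 1904 Ω as a load on stage 1's tap.
Stage 1's lower leg becomes R2‖(R3+R4) = 659.9 Ω, so V_mid = 14.8 × 659.9/15660 = 0.6237 V.
Stage 2 is itself unloaded: V_out = V_mid × R4/(R3+R4) = 0.6237 × 1500/1904 = 0.491 V.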